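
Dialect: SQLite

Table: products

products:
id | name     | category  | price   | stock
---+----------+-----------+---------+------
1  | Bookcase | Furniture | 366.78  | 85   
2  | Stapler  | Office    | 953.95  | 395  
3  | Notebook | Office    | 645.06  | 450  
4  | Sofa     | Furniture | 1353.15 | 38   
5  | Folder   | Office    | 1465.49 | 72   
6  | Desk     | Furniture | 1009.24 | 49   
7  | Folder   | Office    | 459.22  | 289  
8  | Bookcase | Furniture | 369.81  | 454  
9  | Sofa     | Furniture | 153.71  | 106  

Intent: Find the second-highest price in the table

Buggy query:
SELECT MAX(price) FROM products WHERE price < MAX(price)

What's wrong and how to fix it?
Bug: MAX(price) on the right of the comparison is an aggregate-in-WHERE error

Fix: Put the inner MAX in a scalar subquery

Corrected query:
SELECT MAX(price) FROM products WHERE price < (SELECT MAX(price) FROM products)

Result:
MAX(price)
----------
1353.15   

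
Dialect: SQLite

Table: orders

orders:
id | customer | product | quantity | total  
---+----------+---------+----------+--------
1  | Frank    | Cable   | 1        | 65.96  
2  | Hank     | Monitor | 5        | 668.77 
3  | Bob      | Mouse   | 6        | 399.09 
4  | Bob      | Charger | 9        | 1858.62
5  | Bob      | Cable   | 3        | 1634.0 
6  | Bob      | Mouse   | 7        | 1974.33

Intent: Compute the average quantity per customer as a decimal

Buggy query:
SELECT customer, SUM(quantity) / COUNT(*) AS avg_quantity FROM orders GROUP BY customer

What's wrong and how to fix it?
Bug: Both operands are integers, so '/' performs integer division and truncates

Fix: Cast one side to REAL so the division keeps the fractional part

Corrected query:
SELECT customer, SUM(quantity) * 1.0 / COUNT(*) AS avg_quantity FROM orders GROUP BY customer

Result:
customer | avg_quantity
---------+-------------
Bob      | 6.25        
Frank    | 1           
Hank     | 5           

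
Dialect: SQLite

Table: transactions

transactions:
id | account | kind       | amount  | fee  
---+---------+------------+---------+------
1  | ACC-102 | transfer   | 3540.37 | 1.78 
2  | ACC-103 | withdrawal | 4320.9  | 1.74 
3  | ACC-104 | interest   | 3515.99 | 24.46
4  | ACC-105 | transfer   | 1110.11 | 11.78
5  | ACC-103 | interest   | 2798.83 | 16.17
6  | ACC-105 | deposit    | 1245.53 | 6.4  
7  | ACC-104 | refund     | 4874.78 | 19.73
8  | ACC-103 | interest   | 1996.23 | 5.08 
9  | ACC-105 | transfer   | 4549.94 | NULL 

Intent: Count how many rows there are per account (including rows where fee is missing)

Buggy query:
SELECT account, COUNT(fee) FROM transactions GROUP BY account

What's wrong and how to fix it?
Bug: COUNT(column) counts non-NULL values only; rows with NULL fee aren't counted

Fix: Replace COUNT(fee) with COUNT(*)

Corrected query:
SELECT account, COUNT(*) FROM transactions GROUP BY account

Result:
account | COUNT(*)
--------+---------
ACC-102 | 1       
ACC-103 | 3       
ACC-104 | 2       
ACC-105 | 3       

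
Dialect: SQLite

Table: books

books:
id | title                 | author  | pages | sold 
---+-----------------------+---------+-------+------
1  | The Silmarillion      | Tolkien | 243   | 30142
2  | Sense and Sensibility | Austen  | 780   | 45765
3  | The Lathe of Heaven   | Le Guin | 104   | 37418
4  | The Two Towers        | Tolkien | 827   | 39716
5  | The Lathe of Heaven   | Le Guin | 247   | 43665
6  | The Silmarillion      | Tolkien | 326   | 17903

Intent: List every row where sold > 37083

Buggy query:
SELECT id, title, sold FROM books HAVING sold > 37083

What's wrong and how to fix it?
Bug: HAVING filters the output of aggregation, but this query has no GROUP BY and no aggregate functions, so SQLite rejects it (HAVING clause on a non-aggregate query); the condition here is per row

Fix: Use WHERE for row-level filtering

Corrected query:
SELECT id, title, sold FROM books WHERE sold > 37083

Result:
id | title                 | sold 
---+-----------------------+------
2  | Sense and Sensibility | 45765
3  | The Lathe of Heaven   | 37418
4  | The Two Towers        | 39716
5  | The Lathe of Heaven   | 43665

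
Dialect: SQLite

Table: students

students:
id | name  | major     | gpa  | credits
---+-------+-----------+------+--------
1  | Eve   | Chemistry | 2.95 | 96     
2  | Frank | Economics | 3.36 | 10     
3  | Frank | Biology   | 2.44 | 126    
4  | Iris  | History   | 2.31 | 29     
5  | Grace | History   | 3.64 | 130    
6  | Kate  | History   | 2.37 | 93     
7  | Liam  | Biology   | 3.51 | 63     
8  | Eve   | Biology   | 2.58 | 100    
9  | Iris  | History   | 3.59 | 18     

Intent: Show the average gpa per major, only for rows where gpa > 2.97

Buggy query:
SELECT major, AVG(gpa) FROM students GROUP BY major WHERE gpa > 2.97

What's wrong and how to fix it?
Bug: WHERE cannot follow GROUP BY

Fix: Move the WHERE clause before GROUP BY

Corrected query:
SELECT major, AVG(gpa) FROM students WHERE gpa > 2.97 GROUP BY major

Result:
major     | AVG(gpa)
----------+---------
Biology   | 3.51    
Economics | 3.36    
History   | 3.615   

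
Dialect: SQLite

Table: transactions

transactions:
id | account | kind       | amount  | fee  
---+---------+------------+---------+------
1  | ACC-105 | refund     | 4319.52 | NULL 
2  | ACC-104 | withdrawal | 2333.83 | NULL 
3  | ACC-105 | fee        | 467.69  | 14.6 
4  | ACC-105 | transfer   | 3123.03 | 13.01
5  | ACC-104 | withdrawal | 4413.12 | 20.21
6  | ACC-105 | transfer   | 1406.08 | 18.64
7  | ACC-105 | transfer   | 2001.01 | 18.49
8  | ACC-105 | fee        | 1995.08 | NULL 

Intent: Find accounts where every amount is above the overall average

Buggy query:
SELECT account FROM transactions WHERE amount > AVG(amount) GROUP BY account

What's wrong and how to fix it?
Bug: AVG() is an aggregate; it can't sit directly in WHERE

Fix: Compute the overall average in a scalar subquery and compare each group's MIN against it in HAVING

Corrected query:
SELECT account FROM transactions GROUP BY account HAVING MIN(amount) > (SELECT AVG(amount) FROM transactions)

Result:
(no rows)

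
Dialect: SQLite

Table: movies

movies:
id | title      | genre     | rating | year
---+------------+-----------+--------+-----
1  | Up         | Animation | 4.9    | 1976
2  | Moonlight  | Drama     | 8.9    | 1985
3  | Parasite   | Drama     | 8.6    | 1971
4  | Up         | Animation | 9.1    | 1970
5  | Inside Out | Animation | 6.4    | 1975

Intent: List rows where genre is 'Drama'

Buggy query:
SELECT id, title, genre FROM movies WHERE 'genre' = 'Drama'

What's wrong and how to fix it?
Bug: 'genre' in single quotes is a string literal, not the column; the comparison is literal-vs-literal and never true

Fix: Remove the quotes around the column name (or use double quotes for an identifier)

Corrected query:
SELECT id, title, genre FROM movies WHERE genre = 'Drama'

Result:
id | title     | genre
---+-----------+------
2  | Moonlight | Drama
3  | Parasite  | Drama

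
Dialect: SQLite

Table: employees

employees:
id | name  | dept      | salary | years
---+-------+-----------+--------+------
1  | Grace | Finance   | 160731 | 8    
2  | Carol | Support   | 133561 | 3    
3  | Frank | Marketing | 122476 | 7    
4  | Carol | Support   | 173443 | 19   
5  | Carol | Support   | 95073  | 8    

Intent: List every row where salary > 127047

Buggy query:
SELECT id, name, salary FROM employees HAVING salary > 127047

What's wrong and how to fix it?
Bug: HAVING filters the output of aggregation, but this query has no GROUP BY and no aggregate functions, so SQLite rejects it (HAVING clause on a non-aggregate query); the condition here is per row

Fix: Replace HAVING with WHERE since the condition applies to individual rows

Corrected query:
SELECT id, name, salary FROM employees WHERE salary > 127047

Result:
id | name  | salary
---+-------+-------
1  | Grace | 160731
2  | Carol | 133561
4  | Carol | 173443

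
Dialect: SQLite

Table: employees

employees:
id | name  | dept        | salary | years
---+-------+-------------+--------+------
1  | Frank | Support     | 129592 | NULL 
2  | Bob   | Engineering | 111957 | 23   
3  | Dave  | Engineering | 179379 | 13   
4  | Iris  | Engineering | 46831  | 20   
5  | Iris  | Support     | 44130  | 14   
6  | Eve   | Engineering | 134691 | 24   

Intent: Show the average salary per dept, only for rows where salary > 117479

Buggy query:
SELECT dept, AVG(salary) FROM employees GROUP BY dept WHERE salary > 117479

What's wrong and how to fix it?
Bug: WHERE cannot follow GROUP BY

Fix: Move the WHERE clause before GROUP BY

Corrected query:
SELECT dept, AVG(salary) FROM employees WHERE salary > 117479 GROUP BY dept

Result:
dept        | AVG(salary)
------------+------------
Engineering | 157035     
Support     | 129592     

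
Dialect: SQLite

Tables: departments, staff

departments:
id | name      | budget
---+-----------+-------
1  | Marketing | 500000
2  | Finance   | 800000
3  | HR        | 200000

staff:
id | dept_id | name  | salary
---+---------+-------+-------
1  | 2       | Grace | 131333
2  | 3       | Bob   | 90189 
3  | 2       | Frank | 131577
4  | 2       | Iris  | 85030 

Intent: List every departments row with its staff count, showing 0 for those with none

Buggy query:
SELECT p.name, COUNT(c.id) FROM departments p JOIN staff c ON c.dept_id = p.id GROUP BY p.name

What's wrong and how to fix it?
Bug: An inner join excludes parents with zero children

Fix: Use LEFT JOIN so parents without children still appear (COUNT(c.id) gives 0)

Corrected query:
SELECT p.name, COUNT(c.id) FROM departments p LEFT JOIN staff c ON c.dept_id = p.id GROUP BY p.name

Result:
name      | COUNT(c.id)
----------+------------
Finance   | 3          
HR        | 1          
Marketing | 0          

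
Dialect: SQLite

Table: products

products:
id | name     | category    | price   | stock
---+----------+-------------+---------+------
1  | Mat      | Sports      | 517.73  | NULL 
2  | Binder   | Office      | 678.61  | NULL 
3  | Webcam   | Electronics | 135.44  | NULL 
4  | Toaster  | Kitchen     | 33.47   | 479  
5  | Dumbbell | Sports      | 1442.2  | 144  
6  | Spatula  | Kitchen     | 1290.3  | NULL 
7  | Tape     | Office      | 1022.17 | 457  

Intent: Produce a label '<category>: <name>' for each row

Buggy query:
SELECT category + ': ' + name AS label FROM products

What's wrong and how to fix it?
Bug: SQLite uses || for string concatenation; + coerces text to numbers (yielding 0)

Fix: Use the || operator for string concatenation

Corrected query:
SELECT category || ': ' || name AS label FROM products

Result:
label              
-------------------
Sports: Mat        
Office: Binder     
Electronics: Webcam
Kitchen: Toaster   
Sports: Dumbbell   
Kitchen: Spatula   
Office: Tape       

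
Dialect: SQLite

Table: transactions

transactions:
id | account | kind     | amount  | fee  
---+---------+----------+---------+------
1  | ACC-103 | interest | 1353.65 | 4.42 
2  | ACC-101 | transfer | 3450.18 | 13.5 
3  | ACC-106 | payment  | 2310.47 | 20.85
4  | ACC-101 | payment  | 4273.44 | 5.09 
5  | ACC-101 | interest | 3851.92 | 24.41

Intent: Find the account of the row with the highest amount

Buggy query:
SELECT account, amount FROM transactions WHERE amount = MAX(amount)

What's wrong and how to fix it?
Bug: MAX(amount) is an aggregate and cannot be used directly in WHERE

Fix: Use a subquery: WHERE amount = (SELECT MAX(amount) FROM transactions)

Corrected query:
SELECT account, amount FROM transactions WHERE amount = (SELECT MAX(amount) FROM transactions)

Result:
account | amount 
--------+--------
ACC-101 | 4273.44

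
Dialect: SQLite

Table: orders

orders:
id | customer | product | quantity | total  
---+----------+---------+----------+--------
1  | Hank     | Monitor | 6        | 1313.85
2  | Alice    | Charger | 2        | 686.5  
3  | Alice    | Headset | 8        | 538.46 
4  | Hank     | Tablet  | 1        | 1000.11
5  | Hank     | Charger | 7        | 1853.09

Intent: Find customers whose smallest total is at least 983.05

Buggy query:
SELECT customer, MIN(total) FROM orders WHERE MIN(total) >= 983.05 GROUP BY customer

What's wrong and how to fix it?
Bug: Aggregates like MIN are computed per group after WHERE runs

Fix: Use HAVING for the per-group MIN condition

Corrected query:
SELECT customer, MIN(total) FROM orders GROUP BY customer HAVING MIN(total) >= 983.05

Result:
customer | MIN(total)
---------+-----------
Hank     | 1000.11   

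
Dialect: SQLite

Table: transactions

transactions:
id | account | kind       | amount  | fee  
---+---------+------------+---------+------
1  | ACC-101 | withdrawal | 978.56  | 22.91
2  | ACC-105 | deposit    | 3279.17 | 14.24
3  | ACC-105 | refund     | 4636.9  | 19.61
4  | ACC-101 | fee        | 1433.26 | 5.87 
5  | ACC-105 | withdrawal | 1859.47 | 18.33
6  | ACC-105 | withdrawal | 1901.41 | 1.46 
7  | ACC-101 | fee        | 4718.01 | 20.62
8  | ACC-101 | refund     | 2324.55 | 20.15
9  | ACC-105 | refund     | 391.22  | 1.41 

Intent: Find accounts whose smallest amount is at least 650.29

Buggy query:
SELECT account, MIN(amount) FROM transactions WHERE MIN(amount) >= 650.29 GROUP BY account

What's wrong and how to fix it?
Bug: MIN() in WHERE is a misuse of aggregate

Fix: Replace WHERE with HAVING after the GROUP BY

Corrected query:
SELECT account, MIN(amount) FROM transactions GROUP BY account HAVING MIN(amount) >= 650.29

Result:
account | MIN(amount)
--------+------------
ACC-101 | 978.56     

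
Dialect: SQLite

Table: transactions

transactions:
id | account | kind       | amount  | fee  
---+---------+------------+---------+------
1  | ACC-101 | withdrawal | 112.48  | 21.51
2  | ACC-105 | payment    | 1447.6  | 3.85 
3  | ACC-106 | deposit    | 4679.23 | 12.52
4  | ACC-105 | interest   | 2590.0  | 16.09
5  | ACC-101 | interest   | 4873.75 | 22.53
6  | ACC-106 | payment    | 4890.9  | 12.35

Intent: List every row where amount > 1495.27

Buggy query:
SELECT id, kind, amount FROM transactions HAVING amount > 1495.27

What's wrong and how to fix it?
Bug: HAVING filters the output of aggregation, but this query has no GROUP BY and no aggregate functions, so SQLite rejects it (HAVING clause on a non-aggregate query); the condition here is per row

Fix: Use WHERE for row-level filtering

Corrected query:
SELECT id, kind, amount FROM transactions WHERE amount > 1495.27

Result:
id | kind     | amount 
---+----------+--------
3  | deposit  | 4679.23
4  | interest | 2590   
5  | interest | 4873.75
6  | payment  | 4890.9 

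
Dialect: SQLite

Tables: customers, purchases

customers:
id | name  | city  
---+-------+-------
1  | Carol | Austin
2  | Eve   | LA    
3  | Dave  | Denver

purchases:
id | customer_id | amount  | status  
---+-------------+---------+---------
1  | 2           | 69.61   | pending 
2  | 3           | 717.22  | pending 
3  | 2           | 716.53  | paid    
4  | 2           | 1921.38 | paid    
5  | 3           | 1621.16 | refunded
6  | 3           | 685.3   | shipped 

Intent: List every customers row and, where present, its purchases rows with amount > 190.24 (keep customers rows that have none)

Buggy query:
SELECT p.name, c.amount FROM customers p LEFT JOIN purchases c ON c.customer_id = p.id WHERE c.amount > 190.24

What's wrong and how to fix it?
Bug: A WHERE condition on the right-hand table after LEFT JOIN drops unmatched parents

Fix: Put 'c.amount > 190.24' in the JOIN's ON clause instead of WHERE

Corrected query:
SELECT p.name, c.amount FROM customers p LEFT JOIN purchases c ON c.customer_id = p.id AND c.amount > 190.24

Result:
name  | amount 
------+--------
Carol | NULL   
Eve   | 716.53 
Eve   | 1921.38
Dave  | 685.3  
Dave  | 717.22 
Dave  | 1621.16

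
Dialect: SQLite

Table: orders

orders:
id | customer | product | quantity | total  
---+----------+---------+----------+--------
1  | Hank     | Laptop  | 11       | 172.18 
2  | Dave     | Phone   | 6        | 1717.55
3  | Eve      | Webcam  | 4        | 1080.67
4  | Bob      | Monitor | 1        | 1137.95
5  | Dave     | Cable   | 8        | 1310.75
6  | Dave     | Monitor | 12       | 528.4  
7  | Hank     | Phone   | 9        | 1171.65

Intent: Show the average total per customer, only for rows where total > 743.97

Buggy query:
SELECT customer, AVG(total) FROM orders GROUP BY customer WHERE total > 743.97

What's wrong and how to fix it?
Bug: Row-level WHERE must come before GROUP BY in the clause order

Fix: Move the WHERE clause before GROUP BY

Corrected query:
SELECT customer, AVG(total) FROM orders WHERE total > 743.97 GROUP BY customer

Result:
customer | AVG(total)
---------+-----------
Bob      | 1137.95   
Dave     | 1514.15   
Eve      | 1080.67   
Hank     | 1171.65   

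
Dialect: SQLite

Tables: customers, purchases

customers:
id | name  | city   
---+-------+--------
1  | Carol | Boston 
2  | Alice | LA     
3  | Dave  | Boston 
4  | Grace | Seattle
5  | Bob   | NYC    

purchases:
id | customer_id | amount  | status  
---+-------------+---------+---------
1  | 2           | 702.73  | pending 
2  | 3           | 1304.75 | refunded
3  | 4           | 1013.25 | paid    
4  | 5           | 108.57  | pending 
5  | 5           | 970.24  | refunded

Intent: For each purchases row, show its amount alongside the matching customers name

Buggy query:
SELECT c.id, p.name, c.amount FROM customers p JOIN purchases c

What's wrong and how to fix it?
Bug: JOIN with no ON clause produces a cartesian product; every purchases row pairs with every customers row

Fix: Add ON c.customer_id = p.id to the JOIN

Corrected query:
SELECT c.id, p.name, c.amount FROM customers p JOIN purchases c ON c.customer_id = p.id

Result:
id | name  | amount 
---+-------+--------
1  | Alice | 702.73 
2  | Dave  | 1304.75
3  | Grace | 1013.25
4  | Bob   | 108.57 
5  | Bob   | 970.24 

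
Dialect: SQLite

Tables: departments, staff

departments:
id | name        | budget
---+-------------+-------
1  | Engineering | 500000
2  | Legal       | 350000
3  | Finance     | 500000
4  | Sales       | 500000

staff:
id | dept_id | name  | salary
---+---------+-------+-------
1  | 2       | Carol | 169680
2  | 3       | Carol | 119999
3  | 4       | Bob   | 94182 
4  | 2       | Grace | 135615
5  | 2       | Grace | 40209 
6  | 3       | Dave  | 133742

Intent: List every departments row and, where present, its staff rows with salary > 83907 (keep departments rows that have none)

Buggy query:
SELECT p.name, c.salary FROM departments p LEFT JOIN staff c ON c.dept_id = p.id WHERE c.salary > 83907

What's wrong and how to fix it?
Bug: Filtering c.salary in WHERE discards the NULL rows produced by LEFT JOIN, turning it into an inner join

Fix: Move the right-table condition into the ON clause so unmatched parents are kept

Corrected query:
SELECT p.name, c.salary FROM departments p LEFT JOIN staff c ON c.dept_id = p.id AND c.salary > 83907

Result:
name        | salary
------------+-------
Engineering | NULL  
Legal       | 135615
Legal       | 169680
Finance     | 119999
Finance     | 133742
Sales       | 94182 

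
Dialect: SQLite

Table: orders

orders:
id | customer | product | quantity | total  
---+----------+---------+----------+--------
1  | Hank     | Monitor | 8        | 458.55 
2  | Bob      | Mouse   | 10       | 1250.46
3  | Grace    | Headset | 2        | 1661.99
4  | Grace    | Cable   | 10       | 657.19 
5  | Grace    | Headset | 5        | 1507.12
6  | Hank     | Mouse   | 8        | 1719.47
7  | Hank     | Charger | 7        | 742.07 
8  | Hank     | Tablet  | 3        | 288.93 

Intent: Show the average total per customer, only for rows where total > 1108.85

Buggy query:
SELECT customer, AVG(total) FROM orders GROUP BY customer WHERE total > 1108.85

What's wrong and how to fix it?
Bug: WHERE cannot follow GROUP BY

Fix: Move the WHERE clause before GROUP BY

Corrected query:
SELECT customer, AVG(total) FROM orders WHERE total > 1108.85 GROUP BY customer

Result:
customer | AVG(total)
---------+-----------
Bob      | 1250.46   
Grace    | 1584.555  
Hank     | 1719.47   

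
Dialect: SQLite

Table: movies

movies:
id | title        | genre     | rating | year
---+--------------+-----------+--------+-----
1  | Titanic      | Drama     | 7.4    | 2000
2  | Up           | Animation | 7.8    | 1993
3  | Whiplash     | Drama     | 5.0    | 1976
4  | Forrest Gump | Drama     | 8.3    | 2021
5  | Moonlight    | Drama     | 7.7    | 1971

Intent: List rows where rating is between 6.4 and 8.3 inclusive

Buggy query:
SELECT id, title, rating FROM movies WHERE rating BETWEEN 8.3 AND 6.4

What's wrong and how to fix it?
Bug: The bounds are reversed; BETWEEN a AND b requires a <= b to match anything

Fix: Swap the bounds so the smaller value comes first

Corrected query:
SELECT id, title, rating FROM movies WHERE rating BETWEEN 6.4 AND 8.3

Result:
id | title        | rating
---+--------------+-------
1  | Titanic      | 7.4   
2  | Up           | 7.8   
4  | Forrest Gump | 8.3   
5  | Moonlight    | 7.7   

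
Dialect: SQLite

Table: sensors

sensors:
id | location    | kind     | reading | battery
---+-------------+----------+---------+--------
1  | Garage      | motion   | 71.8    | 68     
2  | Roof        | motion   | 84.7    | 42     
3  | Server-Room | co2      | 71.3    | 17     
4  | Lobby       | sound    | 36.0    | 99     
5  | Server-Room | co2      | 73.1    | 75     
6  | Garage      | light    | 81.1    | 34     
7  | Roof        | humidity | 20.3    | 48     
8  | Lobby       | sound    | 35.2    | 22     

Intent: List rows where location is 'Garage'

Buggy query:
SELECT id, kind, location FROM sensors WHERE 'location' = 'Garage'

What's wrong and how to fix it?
Bug: Single quotes denote string literals in SQL; the column name is being compared as a constant string

Fix: Reference the column as location without single quotes

Corrected query:
SELECT id, kind, location FROM sensors WHERE location = 'Garage'

Result:
id | kind   | location
---+--------+---------
1  | motion | Garage  
6  | light  | Garage  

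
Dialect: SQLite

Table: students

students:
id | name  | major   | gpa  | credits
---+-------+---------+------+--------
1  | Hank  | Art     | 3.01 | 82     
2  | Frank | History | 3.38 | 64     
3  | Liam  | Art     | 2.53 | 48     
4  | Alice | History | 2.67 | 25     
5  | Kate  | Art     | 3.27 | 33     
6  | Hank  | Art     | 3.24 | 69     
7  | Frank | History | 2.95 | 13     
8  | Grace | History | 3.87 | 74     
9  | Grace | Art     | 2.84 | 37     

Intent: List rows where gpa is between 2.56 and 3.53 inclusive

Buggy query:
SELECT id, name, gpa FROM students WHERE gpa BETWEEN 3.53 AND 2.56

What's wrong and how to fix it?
Bug: The bounds are reversed; BETWEEN a AND b requires a <= b to match anything

Fix: Write BETWEEN 2.56 AND 3.53

Corrected query:
SELECT id, name, gpa FROM students WHERE gpa BETWEEN 2.56 AND 3.53

Result:
id | name  | gpa 
---+-------+-----
1  | Hank  | 3.01
2  | Frank | 3.38
4  | Alice | 2.67
5  | Kate  | 3.27
6  | Hank  | 3.24
7  | Frank | 2.95
9  | Grace | 2.84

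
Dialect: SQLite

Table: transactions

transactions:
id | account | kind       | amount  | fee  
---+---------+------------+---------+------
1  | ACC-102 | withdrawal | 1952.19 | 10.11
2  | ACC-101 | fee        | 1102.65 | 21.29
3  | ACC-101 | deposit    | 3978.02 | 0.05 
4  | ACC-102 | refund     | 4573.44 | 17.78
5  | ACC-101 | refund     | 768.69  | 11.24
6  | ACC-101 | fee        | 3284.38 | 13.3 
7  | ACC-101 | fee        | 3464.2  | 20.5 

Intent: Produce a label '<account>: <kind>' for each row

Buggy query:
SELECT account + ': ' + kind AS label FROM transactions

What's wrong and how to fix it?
Bug: '+' is numeric addition; on text columns SQLite converts them to 0 instead of concatenating

Fix: Use the || operator for string concatenation

Corrected query:
SELECT account || ': ' || kind AS label FROM transactions

Result:
label              
-------------------
ACC-102: withdrawal
ACC-101: fee       
ACC-101: deposit   
ACC-102: refund    
ACC-101: refund    
ACC-101: fee       
ACC-101: fee       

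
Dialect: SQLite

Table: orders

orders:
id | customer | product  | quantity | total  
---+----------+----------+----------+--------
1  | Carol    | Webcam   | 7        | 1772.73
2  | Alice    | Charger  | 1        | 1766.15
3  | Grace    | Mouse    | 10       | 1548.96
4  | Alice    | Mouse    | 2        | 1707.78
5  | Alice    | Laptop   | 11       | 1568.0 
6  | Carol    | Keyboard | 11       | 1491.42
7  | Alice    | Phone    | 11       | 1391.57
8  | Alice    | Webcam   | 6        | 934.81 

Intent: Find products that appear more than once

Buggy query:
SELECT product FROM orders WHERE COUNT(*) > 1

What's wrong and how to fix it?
Bug: WHERE can't reference COUNT(*); aggregates are computed after WHERE

Fix: GROUP BY product, then filter groups with HAVING COUNT(*) > 1

Corrected query:
SELECT product FROM orders GROUP BY product HAVING COUNT(*) > 1

Result:
product
-------
Mouse  
Webcam 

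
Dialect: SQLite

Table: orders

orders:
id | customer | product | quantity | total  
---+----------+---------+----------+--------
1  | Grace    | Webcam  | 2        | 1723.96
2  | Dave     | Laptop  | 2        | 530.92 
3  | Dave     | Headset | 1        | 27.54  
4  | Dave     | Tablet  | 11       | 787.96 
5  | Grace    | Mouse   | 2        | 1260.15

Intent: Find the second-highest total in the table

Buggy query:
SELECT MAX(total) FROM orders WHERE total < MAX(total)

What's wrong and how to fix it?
Bug: The inner MAX is an aggregate inside WHERE, which is not allowed

Fix: Put the inner MAX in a scalar subquery

Corrected query:
SELECT MAX(total) FROM orders WHERE total < (SELECT MAX(total) FROM orders)

Result:
MAX(total)
----------
1260.15   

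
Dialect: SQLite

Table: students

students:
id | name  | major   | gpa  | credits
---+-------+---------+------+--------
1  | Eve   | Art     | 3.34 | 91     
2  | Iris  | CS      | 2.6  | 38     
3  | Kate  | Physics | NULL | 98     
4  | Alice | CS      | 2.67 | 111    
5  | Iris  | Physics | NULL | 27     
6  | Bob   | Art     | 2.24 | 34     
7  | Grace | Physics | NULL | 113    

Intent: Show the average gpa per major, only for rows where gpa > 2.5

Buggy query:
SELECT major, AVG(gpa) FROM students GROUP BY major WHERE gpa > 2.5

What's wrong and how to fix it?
Bug: WHERE cannot follow GROUP BY

Fix: Place WHERE between FROM and GROUP BY

Corrected query:
SELECT major, AVG(gpa) FROM students WHERE gpa > 2.5 GROUP BY major

Result:
major | AVG(gpa)
------+---------
Art   | 3.34    
CS    | 2.635   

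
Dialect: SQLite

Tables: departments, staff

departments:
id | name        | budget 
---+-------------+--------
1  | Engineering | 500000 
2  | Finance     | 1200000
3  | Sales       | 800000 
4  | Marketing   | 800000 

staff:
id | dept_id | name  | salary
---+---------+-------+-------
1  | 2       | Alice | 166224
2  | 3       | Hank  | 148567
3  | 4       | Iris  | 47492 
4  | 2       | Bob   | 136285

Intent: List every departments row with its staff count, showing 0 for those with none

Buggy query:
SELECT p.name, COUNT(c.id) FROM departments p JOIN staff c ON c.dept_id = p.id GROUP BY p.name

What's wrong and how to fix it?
Bug: INNER JOIN drops departments rows that have no matching staff rows

Fix: Use LEFT JOIN so parents without children still appear (COUNT(c.id) gives 0)

Corrected query:
SELECT p.name, COUNT(c.id) FROM departments p LEFT JOIN staff c ON c.dept_id = p.id GROUP BY p.name

Result:
name        | COUNT(c.id)
------------+------------
Engineering | 0          
Finance     | 2          
Marketing   | 1          
Sales       | 1          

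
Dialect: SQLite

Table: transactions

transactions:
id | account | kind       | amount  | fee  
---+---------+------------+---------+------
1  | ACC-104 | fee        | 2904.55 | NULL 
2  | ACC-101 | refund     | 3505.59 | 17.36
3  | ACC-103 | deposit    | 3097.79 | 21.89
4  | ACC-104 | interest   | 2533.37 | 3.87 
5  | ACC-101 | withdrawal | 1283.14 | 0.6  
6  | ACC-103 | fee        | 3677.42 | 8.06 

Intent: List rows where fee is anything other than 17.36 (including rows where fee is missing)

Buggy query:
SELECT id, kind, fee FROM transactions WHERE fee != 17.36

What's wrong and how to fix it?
Bug: 'fee != 17.36' is unknown when fee is NULL, so NULL rows are silently excluded

Fix: Handle NULL separately with IS NULL alongside the inequality

Corrected query:
SELECT id, kind, fee FROM transactions WHERE fee != 17.36 OR fee IS NULL

Result:
id | kind       | fee  
---+------------+------
1  | fee        | NULL 
3  | deposit    | 21.89
4  | interest   | 3.87 
5  | withdrawal | 0.6  
6  | fee        | 8.06 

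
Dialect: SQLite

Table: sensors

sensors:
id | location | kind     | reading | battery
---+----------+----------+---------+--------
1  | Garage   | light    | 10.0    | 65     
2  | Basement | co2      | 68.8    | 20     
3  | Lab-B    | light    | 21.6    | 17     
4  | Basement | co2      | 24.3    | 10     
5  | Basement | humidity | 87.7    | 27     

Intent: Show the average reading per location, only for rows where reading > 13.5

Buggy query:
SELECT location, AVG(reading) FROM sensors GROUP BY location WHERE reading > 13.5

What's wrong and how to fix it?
Bug: WHERE cannot follow GROUP BY

Fix: Move the WHERE clause before GROUP BY

Corrected query:
SELECT location, AVG(reading) FROM sensors WHERE reading > 13.5 GROUP BY location

Result:
location | AVG(reading)
---------+-------------
Basement | 60.266667   
Lab-B    | 21.6        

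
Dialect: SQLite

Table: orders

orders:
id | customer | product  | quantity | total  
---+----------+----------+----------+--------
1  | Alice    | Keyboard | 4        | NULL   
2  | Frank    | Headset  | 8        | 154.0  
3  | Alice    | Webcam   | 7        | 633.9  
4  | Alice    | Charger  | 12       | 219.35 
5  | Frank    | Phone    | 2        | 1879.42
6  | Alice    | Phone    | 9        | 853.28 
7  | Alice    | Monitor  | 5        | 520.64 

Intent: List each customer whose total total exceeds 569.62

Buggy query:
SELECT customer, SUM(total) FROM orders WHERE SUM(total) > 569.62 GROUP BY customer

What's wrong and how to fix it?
Bug: SUM(total) is an aggregate, but WHERE filters rows before aggregation

Fix: Use HAVING (which filters groups after aggregation) instead of WHERE

Corrected query:
SELECT customer, SUM(total) FROM orders GROUP BY customer HAVING SUM(total) > 569.62

Result:
customer | SUM(total)
---------+-----------
Alice    | 2227.17   
Frank    | 2033.42   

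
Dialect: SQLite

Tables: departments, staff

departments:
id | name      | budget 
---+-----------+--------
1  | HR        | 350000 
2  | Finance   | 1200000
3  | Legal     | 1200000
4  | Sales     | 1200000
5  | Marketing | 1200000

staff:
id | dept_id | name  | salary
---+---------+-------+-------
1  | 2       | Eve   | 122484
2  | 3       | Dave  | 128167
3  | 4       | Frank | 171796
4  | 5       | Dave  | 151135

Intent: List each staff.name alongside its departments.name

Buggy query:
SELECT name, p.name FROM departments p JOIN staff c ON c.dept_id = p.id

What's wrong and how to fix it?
Bug: Both tables have a 'name' column; the unqualified reference is ambiguous

Fix: Qualify the column with its table alias (c.name)

Corrected query:
SELECT c.name, p.name FROM departments p JOIN staff c ON c.dept_id = p.id

Result:
name  | name     
------+----------
Eve   | Finance  
Dave  | Legal    
Frank | Sales    
Dave  | Marketing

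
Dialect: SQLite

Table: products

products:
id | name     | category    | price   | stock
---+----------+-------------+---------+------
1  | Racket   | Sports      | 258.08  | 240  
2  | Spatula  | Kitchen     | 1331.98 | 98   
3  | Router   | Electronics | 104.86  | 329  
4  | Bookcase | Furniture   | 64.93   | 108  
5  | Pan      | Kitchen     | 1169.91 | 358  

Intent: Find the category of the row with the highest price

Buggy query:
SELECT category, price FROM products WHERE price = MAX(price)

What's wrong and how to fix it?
Bug: MAX(price) is an aggregate and cannot be used directly in WHERE

Fix: Wrap MAX in a scalar subquery so WHERE compares against a single value

Corrected query:
SELECT category, price FROM products WHERE price = (SELECT MAX(price) FROM products)

Result:
category | price  
---------+--------
Kitchen  | 1331.98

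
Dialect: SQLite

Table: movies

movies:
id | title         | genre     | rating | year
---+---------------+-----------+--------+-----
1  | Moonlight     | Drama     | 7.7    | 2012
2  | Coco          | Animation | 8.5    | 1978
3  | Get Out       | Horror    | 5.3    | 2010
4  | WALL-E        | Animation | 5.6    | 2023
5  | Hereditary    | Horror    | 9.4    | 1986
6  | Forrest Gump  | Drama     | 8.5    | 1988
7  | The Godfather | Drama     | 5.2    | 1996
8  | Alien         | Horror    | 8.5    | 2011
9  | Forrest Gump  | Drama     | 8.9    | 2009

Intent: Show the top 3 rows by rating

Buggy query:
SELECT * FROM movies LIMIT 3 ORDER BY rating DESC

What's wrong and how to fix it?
Bug: LIMIT must come after ORDER BY

Fix: Swap the clauses: ORDER BY first, then LIMIT

Corrected query:
SELECT * FROM movies ORDER BY rating DESC LIMIT 3

Result:
id | title        | genre     | rating | year
---+--------------+-----------+--------+-----
5  | Hereditary   | Horror    | 9.4    | 1986
9  | Forrest Gump | Drama     | 8.9    | 2009
2  | Coco         | Animation | 8.5    | 1978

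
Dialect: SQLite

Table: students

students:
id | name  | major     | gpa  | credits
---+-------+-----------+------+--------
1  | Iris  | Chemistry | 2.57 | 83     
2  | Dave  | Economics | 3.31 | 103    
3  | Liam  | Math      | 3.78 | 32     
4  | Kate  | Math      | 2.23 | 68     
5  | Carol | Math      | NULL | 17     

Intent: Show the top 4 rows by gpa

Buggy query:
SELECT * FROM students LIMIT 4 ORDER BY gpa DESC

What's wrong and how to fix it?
Bug: LIMIT must come after ORDER BY

Fix: Swap the clauses: ORDER BY first, then LIMIT

Corrected query:
SELECT * FROM students ORDER BY gpa DESC LIMIT 4

Result:
id | name | major     | gpa  | credits
---+------+-----------+------+--------
3  | Liam | Math      | 3.78 | 32     
2  | Dave | Economics | 3.31 | 103    
1  | Iris | Chemistry | 2.57 | 83     
4  | Kate | Math      | 2.23 | 68     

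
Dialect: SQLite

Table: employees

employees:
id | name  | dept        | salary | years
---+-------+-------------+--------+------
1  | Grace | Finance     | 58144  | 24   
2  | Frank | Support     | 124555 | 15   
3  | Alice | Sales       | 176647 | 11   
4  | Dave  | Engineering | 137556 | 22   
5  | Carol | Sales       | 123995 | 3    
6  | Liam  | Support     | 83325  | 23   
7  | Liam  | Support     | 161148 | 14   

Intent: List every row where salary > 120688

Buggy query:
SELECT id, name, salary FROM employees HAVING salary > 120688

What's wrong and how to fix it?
Bug: HAVING filters the output of aggregation, but this query has no GROUP BY and no aggregate functions, so SQLite rejects it (HAVING clause on a non-aggregate query); the condition here is per row

Fix: Replace HAVING with WHERE since the condition applies to individual rows

Corrected query:
SELECT id, name, salary FROM employees WHERE salary > 120688

Result:
id | name  | salary
---+-------+-------
2  | Frank | 124555
3  | Alice | 176647
4  | Dave  | 137556
5  | Carol | 123995
7  | Liam  | 161148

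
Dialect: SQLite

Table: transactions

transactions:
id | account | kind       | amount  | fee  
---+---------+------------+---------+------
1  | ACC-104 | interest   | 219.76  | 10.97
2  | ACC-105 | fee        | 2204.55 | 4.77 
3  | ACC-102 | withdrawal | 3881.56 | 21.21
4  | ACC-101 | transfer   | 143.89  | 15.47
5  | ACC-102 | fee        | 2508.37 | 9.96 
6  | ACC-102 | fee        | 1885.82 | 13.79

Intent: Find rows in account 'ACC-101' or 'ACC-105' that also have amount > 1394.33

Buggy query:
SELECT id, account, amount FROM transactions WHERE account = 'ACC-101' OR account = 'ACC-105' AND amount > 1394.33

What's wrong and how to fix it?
Bug: AND binds tighter than OR, so this parses as account = 'ACC-101' OR (account = 'ACC-105' AND amount > 1394.33)

Fix: Add parentheses around the OR so the AND applies to both alternatives

Corrected query:
SELECT id, account, amount FROM transactions WHERE (account = 'ACC-101' OR account = 'ACC-105') AND amount > 1394.33

Result:
id | account | amount 
---+---------+--------
2  | ACC-105 | 2204.55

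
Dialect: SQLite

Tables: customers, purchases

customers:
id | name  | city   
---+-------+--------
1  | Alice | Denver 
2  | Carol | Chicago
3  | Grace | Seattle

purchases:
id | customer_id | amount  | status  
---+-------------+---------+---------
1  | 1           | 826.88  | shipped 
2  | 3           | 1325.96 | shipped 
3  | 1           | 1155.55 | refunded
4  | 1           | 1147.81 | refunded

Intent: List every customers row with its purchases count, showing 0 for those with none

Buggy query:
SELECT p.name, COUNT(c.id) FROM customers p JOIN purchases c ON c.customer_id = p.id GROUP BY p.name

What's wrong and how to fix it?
Bug: An inner join excludes parents with zero children

Fix: Use LEFT JOIN so parents without children still appear (COUNT(c.id) gives 0)

Corrected query:
SELECT p.name, COUNT(c.id) FROM customers p LEFT JOIN purchases c ON c.customer_id = p.id GROUP BY p.name

Result:
name  | COUNT(c.id)
------+------------
Alice | 3          
Carol | 0          
Grace | 1          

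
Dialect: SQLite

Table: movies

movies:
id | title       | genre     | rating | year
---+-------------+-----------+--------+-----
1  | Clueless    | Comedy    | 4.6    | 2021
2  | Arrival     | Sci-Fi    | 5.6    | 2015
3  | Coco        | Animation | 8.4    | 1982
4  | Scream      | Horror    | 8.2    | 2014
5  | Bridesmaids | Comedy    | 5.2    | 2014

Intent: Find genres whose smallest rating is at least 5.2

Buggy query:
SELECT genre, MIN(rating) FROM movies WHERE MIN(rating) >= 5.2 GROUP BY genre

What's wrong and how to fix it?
Bug: Aggregates like MIN are computed per group after WHERE runs

Fix: Replace WHERE with HAVING after the GROUP BY

Corrected query:
SELECT genre, MIN(rating) FROM movies GROUP BY genre HAVING MIN(rating) >= 5.2

Result:
genre     | MIN(rating)
----------+------------
Animation | 8.4        
Horror    | 8.2        
Sci-Fi    | 5.6        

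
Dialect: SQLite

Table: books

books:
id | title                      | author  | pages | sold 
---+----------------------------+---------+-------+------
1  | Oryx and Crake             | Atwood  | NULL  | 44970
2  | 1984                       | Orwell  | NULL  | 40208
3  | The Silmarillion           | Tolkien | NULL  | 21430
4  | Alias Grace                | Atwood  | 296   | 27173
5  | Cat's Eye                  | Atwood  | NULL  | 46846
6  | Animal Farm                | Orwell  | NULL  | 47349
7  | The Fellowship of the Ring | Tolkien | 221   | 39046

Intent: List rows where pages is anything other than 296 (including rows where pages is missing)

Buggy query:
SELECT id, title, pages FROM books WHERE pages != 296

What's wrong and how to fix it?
Bug: 'pages != 296' is unknown when pages is NULL, so NULL rows are silently excluded

Fix: Handle NULL separately with IS NULL alongside the inequality

Corrected query:
SELECT id, title, pages FROM books WHERE pages != 296 OR pages IS NULL

Result:
id | title                      | pages
---+----------------------------+------
1  | Oryx and Crake             | NULL 
2  | 1984                       | NULL 
3  | The Silmarillion           | NULL 
5  | Cat's Eye                  | NULL 
6  | Animal Farm                | NULL 
7  | The Fellowship of the Ring | 221  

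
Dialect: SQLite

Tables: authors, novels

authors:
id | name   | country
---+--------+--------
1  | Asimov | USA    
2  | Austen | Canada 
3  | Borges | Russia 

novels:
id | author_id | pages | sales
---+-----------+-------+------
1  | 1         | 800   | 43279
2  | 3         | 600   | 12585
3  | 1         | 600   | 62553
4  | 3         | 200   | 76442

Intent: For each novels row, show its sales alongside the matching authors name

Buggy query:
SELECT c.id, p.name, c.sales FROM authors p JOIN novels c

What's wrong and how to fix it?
Bug: Missing join condition: each novels row is matched to all authors rows instead of just its own

Fix: Add ON c.author_id = p.id to the JOIN

Corrected query:
SELECT c.id, p.name, c.sales FROM authors p JOIN novels c ON c.author_id = p.id

Result:
id | name   | sales
---+--------+------
1  | Asimov | 43279
2  | Borges | 12585
3  | Asimov | 62553
4  | Borges | 76442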